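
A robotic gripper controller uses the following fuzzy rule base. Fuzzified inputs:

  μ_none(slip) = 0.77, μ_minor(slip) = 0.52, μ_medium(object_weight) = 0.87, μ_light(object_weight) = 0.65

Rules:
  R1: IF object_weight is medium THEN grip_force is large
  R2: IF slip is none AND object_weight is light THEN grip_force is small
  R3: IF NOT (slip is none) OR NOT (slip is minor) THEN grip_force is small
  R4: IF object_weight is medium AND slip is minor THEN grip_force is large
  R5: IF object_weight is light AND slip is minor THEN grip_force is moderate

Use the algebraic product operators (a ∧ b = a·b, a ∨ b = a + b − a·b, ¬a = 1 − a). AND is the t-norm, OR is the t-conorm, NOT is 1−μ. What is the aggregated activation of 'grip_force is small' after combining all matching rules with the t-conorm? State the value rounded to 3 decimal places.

0.800

R1: medium=0.87 → w = 0.8700
R2: none=0.77, light=0.65; AND[a·b] → w = 0.5005
R3: ¬none=1−0.77=0.23, ¬minor=1−0.52=0.48; OR[a + b − a·b] → w = 0.5996
R4: medium=0.87, minor=0.52; AND[a·b] → w = 0.4524
R5: light=0.65, minor=0.52; AND[a·b] → w = 0.3380
Rules with consequent 'small': {R2, R3} → strengths 0.5005, 0.5996
Aggregate via t-conorm [a + b − a·b]: 0.8000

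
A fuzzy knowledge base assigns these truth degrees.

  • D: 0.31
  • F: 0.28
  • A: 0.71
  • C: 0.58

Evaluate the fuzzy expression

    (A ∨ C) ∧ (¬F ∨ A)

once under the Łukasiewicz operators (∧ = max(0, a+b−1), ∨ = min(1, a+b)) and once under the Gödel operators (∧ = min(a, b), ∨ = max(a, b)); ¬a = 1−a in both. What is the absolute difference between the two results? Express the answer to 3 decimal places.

0.290

Under Łukasiewicz:
  A ∨ C = min(1, a+b) on (0.71, 0.58) = 1.00
  ¬F = 1 − 0.28 = 0.72
  ¬F ∨ A = min(1, a+b) on (0.72, 0.71) = 1.00
  (A ∨ C) ∧ (¬F ∨ A) = max(0, a+b−1) on (1.00, 1.00) = 1.00
  → value = 1.0000
Under Gödel:
  A ∨ C = max(a, b) on (0.71, 0.58) = 0.71
  ¬F = 1 − 0.28 = 0.72
  ¬F ∨ A = max(a, b) on (0.72, 0.71) = 0.72
  (A ∨ C) ∧ (¬F ∨ A) = min(a, b) on (0.71, 0.72) = 0.71
  → value = 0.7100
|1.0000 − 0.7100| = 0.290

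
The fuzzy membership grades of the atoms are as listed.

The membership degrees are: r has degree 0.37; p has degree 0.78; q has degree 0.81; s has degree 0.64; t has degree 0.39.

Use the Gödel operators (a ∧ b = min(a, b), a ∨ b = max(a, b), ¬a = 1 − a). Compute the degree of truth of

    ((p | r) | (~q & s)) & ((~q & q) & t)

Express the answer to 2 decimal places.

p | r = max(a, b) on (0.78, 0.37) = 0.78
~q = 1 − 0.81 = 0.19
~q & s = min(a, b) on (0.19, 0.64) = 0.19
(p | r) | (~q & s) = max(a, b) on (0.78, 0.19) = 0.78
~q = 1 − 0.81 = 0.19
~q & q = min(a, b) on (0.19, 0.81) = 0.19
(~q & q) & t = min(a, b) on (0.19, 0.39) = 0.19
((p | r) | (~q & s)) & ((~q & q) & t) = min(a, b) on (0.78, 0.19) = 0.19

0.19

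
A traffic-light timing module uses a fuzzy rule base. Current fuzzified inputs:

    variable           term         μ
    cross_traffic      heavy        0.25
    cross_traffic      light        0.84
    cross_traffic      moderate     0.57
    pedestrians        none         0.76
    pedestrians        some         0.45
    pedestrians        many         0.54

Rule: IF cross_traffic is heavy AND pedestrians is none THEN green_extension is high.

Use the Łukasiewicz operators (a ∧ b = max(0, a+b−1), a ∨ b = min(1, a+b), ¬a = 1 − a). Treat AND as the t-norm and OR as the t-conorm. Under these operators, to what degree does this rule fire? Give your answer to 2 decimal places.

firing strength: heavy=0.25, none=0.76; AND[max(0, a+b−1)] → w = 0.01

0.01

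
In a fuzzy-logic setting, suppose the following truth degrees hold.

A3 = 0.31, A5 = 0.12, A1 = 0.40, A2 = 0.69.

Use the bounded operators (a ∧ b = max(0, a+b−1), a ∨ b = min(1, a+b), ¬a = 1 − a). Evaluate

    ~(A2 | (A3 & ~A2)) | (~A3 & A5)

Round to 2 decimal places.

~A2 = 1 − 0.69 = 0.31
A3 & ~A2 = max(0, a+b−1) on (0.31, 0.31) = 0.00
A2 | (A3 & ~A2) = min(1, a+b) on (0.69, 0.00) = 0.69
~(A2 | (A3 & ~A2)) = 1 − 0.69 = 0.31
~A3 = 1 − 0.31 = 0.69
~A3 & A5 = max(0, a+b−1) on (0.69, 0.12) = 0.00
~(A2 | (A3 & ~A2)) | (~A3 & A5) = min(1, a+b) on (0.31, 0.00) = 0.31

0.31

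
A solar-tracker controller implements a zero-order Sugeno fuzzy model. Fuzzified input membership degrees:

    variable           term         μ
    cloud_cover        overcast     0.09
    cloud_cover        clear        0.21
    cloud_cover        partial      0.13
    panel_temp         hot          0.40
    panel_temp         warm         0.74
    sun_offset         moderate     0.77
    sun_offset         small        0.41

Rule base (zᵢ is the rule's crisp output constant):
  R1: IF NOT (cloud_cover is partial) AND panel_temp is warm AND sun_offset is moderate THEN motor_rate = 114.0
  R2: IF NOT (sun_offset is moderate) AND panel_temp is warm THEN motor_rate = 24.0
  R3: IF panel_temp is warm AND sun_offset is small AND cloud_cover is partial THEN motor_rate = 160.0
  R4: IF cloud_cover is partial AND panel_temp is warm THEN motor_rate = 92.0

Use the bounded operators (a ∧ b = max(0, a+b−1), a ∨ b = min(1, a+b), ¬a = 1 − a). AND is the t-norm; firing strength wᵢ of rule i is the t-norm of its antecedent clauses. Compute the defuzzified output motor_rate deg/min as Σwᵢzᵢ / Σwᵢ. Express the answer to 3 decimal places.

114.000

R1 (z=114.0): ¬partial=1−0.13=0.87, warm=0.74, moderate=0.77; AND[max(0, a+b−1)] → w = 0.38
R2 (z=24.0): ¬moderate=1−0.77=0.23, warm=0.74; AND[max(0, a+b−1)] → w = 0.00
R3 (z=160.0): warm=0.74, small=0.41, partial=0.13; AND[max(0, a+b−1)] → w = 0.00
R4 (z=92.0): partial=0.13, warm=0.74; AND[max(0, a+b−1)] → w = 0.00
Weighted average = (0.38·114.0 + 0.00·24.0 + 0.00·160.0 + 0.00·92.0) / (0.38 + 0.00 + 0.00 + 0.00)
  = 43.3200 / 0.3800 = 114.000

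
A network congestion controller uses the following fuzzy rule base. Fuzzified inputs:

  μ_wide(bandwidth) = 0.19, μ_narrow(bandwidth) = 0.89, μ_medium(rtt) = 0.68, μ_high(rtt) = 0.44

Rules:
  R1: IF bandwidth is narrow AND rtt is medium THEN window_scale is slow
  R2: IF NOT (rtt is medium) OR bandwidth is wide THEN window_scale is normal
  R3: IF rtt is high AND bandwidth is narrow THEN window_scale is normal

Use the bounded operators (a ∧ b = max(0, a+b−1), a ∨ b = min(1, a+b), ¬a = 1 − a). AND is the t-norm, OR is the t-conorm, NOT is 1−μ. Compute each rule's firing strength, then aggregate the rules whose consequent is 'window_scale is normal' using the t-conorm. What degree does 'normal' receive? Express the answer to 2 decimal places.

R1: narrow=0.89, medium=0.68; AND[max(0, a+b−1)] → w = 0.57
R2: ¬medium=1−0.68=0.32, wide=0.19; OR[min(1, a+b)] → w = 0.51
R3: high=0.44, narrow=0.89; AND[max(0, a+b−1)] → w = 0.33
Rules with consequent 'normal': {R2, R3} → strengths 0.51, 0.33
Aggregate via t-conorm [min(1, a+b)]: 0.84

0.84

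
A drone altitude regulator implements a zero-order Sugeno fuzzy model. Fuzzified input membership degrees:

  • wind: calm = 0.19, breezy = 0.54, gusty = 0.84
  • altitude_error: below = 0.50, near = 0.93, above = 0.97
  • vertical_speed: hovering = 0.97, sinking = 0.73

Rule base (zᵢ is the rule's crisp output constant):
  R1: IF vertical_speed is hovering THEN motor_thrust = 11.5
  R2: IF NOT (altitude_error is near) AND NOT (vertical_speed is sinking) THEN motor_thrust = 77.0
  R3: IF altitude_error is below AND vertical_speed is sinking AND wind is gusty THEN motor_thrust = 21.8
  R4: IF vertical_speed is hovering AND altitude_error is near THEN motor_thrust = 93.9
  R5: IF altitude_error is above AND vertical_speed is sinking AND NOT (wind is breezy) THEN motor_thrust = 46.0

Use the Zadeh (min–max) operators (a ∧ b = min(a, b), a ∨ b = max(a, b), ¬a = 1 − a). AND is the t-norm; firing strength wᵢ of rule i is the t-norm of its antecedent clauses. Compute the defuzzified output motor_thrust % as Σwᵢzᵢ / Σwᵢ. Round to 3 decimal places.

46.393

R1 (z=11.5): hovering=0.97 → w = 0.97
R2 (z=77.0): ¬near=1−0.93=0.07, ¬sinking=1−0.73=0.27; AND[min(a, b)] → w = 0.07
R3 (z=21.8): below=0.50, sinking=0.73, gusty=0.84; AND[min(a, b)] → w = 0.50
R4 (z=93.9): hovering=0.97, near=0.93; AND[min(a, b)] → w = 0.93
R5 (z=46.0): above=0.97, sinking=0.73, ¬breezy=1−0.54=0.46; AND[min(a, b)] → w = 0.46
Weighted average = (0.97·11.5 + 0.07·77.0 + 0.50·21.8 + 0.93·93.9 + 0.46·46.0) / (0.97 + 0.07 + 0.50 + 0.93 + 0.46)
  = 135.9320 / 2.9300 = 46.393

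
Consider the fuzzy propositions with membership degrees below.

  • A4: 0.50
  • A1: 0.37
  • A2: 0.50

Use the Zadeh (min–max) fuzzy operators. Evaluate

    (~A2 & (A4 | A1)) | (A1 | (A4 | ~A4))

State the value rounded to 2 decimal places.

0.50

~A2 = 1 − 0.50 = 0.50
A4 | A1 = max(a, b) on (0.50, 0.37) = 0.50
~A2 & (A4 | A1) = min(a, b) on (0.50, 0.50) = 0.50
~A4 = 1 − 0.50 = 0.50
A4 | ~A4 = max(a, b) on (0.50, 0.50) = 0.50
A1 | (A4 | ~A4) = max(a, b) on (0.37, 0.50) = 0.50
(~A2 & (A4 | A1)) | (A1 | (A4 | ~A4)) = max(a, b) on (0.50, 0.50) = 0.50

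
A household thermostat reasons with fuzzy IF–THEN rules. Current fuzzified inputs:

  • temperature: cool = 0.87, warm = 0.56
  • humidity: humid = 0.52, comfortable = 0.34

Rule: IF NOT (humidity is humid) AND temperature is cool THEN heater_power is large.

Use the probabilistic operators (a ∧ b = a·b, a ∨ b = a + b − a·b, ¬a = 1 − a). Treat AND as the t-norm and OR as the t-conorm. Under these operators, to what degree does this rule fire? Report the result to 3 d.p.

firing strength: ¬humid=1−0.52=0.48, cool=0.87; AND[a·b] → w = 0.4176

0.418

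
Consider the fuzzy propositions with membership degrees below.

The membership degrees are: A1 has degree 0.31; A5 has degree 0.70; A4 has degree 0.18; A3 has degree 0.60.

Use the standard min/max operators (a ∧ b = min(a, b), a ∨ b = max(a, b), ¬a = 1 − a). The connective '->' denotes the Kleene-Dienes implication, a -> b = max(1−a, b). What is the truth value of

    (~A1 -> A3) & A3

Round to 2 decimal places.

~A1 = 1 − 0.31 = 0.69
~A1 -> A3  [Kleene-Dienes: max(1−a, b)] with a=0.69, b=0.60 → 0.60
(~A1 -> A3) & A3 = min(a, b) on (0.60, 0.60) = 0.60

0.60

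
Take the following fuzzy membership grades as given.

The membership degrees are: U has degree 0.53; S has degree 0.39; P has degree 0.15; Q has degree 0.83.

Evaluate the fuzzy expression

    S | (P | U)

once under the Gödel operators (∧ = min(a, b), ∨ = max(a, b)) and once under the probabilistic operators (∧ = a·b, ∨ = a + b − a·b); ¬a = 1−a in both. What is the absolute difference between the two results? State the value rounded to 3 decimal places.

Under Gödel:
  P | U = max(a, b) on (0.15, 0.53) = 0.53
  S | (P | U) = max(a, b) on (0.39, 0.53) = 0.53
  → value = 0.5300
Under probabilistic:
  P | U = a + b − a·b on (0.1500, 0.5300) = 0.6005
  S | (P | U) = a + b − a·b on (0.3900, 0.6005) = 0.7563
  → value = 0.7563
|0.5300 − 0.7563| = 0.226

0.226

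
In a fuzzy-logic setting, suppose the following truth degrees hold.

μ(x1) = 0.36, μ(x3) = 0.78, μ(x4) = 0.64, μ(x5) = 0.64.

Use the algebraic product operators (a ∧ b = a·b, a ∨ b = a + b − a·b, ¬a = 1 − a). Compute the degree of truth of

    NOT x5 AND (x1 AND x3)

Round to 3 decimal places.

NOT x5 = 1 − 0.6400 = 0.3600
x1 AND x3 = a·b on (0.3600, 0.7800) = 0.2808
NOT x5 AND (x1 AND x3) = a·b on (0.3600, 0.2808) = 0.1011

0.101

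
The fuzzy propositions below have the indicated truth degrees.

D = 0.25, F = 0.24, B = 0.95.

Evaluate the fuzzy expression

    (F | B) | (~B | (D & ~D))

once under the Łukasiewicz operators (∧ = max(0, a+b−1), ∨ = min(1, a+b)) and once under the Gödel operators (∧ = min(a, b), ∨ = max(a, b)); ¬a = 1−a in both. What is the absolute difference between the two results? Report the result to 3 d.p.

Under Łukasiewicz:
  F | B = min(1, a+b) on (0.24, 0.95) = 1.00
  ~B = 1 − 0.95 = 0.05
  ~D = 1 − 0.25 = 0.75
  D & ~D = max(0, a+b−1) on (0.25, 0.75) = 0.00
  ~B | (D & ~D) = min(1, a+b) on (0.05, 0.00) = 0.05
  (F | B) | (~B | (D & ~D)) = min(1, a+b) on (1.00, 0.05) = 1.00
  → value = 1.0000
Under Gödel:
  F | B = max(a, b) on (0.24, 0.95) = 0.95
  ~B = 1 − 0.95 = 0.05
  ~D = 1 − 0.25 = 0.75
  D & ~D = min(a, b) on (0.25, 0.75) = 0.25
  ~B | (D & ~D) = max(a, b) on (0.05, 0.25) = 0.25
  (F | B) | (~B | (D & ~D)) = max(a, b) on (0.95, 0.25) = 0.95
  → value = 0.9500
|1.0000 − 0.9500| = 0.050

0.050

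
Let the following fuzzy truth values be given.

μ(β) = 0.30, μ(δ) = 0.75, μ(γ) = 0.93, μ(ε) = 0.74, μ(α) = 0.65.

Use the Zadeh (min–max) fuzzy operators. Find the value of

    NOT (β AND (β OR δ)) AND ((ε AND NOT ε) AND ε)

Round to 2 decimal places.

β OR δ = max(a, b) on (0.30, 0.75) = 0.75
β AND (β OR δ) = min(a, b) on (0.30, 0.75) = 0.30
NOT (β AND (β OR δ)) = 1 − 0.30 = 0.70
NOT ε = 1 − 0.74 = 0.26
ε AND NOT ε = min(a, b) on (0.74, 0.26) = 0.26
(ε AND NOT ε) AND ε = min(a, b) on (0.26, 0.74) = 0.26
NOT (β AND (β OR δ)) AND ((ε AND NOT ε) AND ε) = min(a, b) on (0.70, 0.26) = 0.26

0.26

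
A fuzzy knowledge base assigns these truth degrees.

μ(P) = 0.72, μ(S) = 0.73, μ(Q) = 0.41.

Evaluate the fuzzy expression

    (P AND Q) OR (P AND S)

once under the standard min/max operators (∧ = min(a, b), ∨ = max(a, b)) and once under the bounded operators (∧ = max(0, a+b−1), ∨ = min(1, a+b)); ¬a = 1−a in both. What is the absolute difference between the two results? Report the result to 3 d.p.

Under standard min/max:
  P AND Q = min(a, b) on (0.72, 0.41) = 0.41
  P AND S = min(a, b) on (0.72, 0.73) = 0.72
  (P AND Q) OR (P AND S) = max(a, b) on (0.41, 0.72) = 0.72
  → value = 0.7200
Under bounded:
  P AND Q = max(0, a+b−1) on (0.72, 0.41) = 0.13
  P AND S = max(0, a+b−1) on (0.72, 0.73) = 0.45
  (P AND Q) OR (P AND S) = min(1, a+b) on (0.13, 0.45) = 0.58
  → value = 0.5800
|0.7200 − 0.5800| = 0.140

0.140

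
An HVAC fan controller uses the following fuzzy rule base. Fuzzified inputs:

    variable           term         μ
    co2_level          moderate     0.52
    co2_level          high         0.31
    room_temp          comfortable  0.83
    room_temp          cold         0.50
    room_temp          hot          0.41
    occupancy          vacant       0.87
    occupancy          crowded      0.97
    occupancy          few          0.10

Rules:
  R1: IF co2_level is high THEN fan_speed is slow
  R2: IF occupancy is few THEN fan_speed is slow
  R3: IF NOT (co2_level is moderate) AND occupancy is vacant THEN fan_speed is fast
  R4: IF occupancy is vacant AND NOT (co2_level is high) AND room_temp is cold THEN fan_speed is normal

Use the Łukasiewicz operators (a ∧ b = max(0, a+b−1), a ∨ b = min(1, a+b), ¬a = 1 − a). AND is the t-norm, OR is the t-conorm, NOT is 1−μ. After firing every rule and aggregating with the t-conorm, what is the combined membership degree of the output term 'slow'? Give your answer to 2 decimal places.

R1: high=0.31 → w = 0.31
R2: few=0.10 → w = 0.10
R3: ¬moderate=1−0.52=0.48, vacant=0.87; AND[max(0, a+b−1)] → w = 0.35
R4: vacant=0.87, ¬high=1−0.31=0.69, cold=0.50; AND[max(0, a+b−1)] → w = 0.06
Rules with consequent 'slow': {R1, R2} → strengths 0.31, 0.10
Aggregate via t-conorm [min(1, a+b)]: 0.41

0.41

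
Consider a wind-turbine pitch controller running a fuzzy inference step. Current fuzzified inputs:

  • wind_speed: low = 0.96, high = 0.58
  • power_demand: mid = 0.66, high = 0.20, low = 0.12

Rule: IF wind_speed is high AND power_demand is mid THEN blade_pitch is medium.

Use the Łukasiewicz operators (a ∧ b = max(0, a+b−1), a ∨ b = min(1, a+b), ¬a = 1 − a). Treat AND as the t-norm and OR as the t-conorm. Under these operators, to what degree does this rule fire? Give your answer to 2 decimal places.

firing strength: high=0.58, mid=0.66; AND[max(0, a+b−1)] → w = 0.24

0.24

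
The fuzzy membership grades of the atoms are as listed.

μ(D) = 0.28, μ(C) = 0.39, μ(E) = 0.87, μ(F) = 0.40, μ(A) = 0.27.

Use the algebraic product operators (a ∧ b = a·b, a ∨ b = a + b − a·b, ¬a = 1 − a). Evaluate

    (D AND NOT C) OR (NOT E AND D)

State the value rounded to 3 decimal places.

0.201

NOT C = 1 − 0.3900 = 0.6100
D AND NOT C = a·b on (0.2800, 0.6100) = 0.1708
NOT E = 1 − 0.8700 = 0.1300
NOT E AND D = a·b on (0.1300, 0.2800) = 0.0364
(D AND NOT C) OR (NOT E AND D) = a + b − a·b on (0.1708, 0.0364) = 0.2010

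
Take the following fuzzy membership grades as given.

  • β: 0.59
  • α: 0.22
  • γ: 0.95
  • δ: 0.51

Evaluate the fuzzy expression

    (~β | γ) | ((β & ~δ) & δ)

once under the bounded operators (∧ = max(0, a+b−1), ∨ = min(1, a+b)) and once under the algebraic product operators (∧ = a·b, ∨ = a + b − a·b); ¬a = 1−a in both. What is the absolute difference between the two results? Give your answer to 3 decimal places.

Under bounded:
  ~β = 1 − 0.59 = 0.41
  ~β | γ = min(1, a+b) on (0.41, 0.95) = 1.00
  ~δ = 1 − 0.51 = 0.49
  β & ~δ = max(0, a+b−1) on (0.59, 0.49) = 0.08
  (β & ~δ) & δ = max(0, a+b−1) on (0.08, 0.51) = 0.00
  (~β | γ) | ((β & ~δ) & δ) = min(1, a+b) on (1.00, 0.00) = 1.00
  → value = 1.0000
Under algebraic product:
  ~β = 1 − 0.5900 = 0.4100
  ~β | γ = a + b − a·b on (0.4100, 0.9500) = 0.9705
  ~δ = 1 − 0.5100 = 0.4900
  β & ~δ = a·b on (0.5900, 0.4900) = 0.2891
  (β & ~δ) & δ = a·b on (0.2891, 0.5100) = 0.1474
  (~β | γ) | ((β & ~δ) & δ) = a + b − a·b on (0.9705, 0.1474) = 0.9748
  → value = 0.9748
|1.0000 − 0.9748| = 0.025

0.025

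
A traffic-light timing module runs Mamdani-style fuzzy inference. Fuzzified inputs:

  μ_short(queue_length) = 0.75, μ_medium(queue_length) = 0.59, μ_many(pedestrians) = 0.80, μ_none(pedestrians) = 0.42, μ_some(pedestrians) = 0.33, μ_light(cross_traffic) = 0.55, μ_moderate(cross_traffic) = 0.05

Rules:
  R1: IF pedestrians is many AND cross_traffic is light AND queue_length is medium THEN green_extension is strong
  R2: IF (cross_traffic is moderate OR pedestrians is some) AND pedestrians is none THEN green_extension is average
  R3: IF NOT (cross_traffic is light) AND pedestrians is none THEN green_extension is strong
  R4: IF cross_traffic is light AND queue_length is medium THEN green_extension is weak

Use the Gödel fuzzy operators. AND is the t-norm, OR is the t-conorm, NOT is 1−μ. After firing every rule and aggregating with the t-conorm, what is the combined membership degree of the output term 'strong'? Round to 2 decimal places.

0.55

R1: many=0.80, light=0.55, medium=0.59; AND[min(a, b)] → w = 0.55
R2: (moderate=0.05 OR some=0.33) = 0.33; AND[min(a, b)] with none=0.42 → w = 0.33
R3: ¬light=1−0.55=0.45, none=0.42; AND[min(a, b)] → w = 0.42
R4: light=0.55, medium=0.59; AND[min(a, b)] → w = 0.55
Rules with consequent 'strong': {R1, R3} → strengths 0.55, 0.42
Aggregate via t-conorm [max(a, b)]: 0.55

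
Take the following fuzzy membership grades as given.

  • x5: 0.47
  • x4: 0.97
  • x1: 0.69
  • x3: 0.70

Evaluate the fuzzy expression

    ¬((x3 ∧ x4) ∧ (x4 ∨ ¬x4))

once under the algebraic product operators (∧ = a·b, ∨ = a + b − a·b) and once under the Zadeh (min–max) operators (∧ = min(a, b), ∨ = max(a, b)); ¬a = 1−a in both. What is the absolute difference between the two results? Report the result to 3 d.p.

0.041

Under algebraic product:
  x3 ∧ x4 = a·b on (0.7000, 0.9700) = 0.6790
  ¬x4 = 1 − 0.9700 = 0.0300
  x4 ∨ ¬x4 = a + b − a·b on (0.9700, 0.0300) = 0.9709
  (x3 ∧ x4) ∧ (x4 ∨ ¬x4) = a·b on (0.6790, 0.9709) = 0.6592
  ¬((x3 ∧ x4) ∧ (x4 ∨ ¬x4)) = 1 − 0.6592 = 0.3408
  → value = 0.3408
Under Zadeh (min–max):
  x3 ∧ x4 = min(a, b) on (0.70, 0.97) = 0.70
  ¬x4 = 1 − 0.97 = 0.03
  x4 ∨ ¬x4 = max(a, b) on (0.97, 0.03) = 0.97
  (x3 ∧ x4) ∧ (x4 ∨ ¬x4) = min(a, b) on (0.70, 0.97) = 0.70
  ¬((x3 ∧ x4) ∧ (x4 ∨ ¬x4)) = 1 − 0.70 = 0.30
  → value = 0.3000
|0.3408 − 0.3000| = 0.041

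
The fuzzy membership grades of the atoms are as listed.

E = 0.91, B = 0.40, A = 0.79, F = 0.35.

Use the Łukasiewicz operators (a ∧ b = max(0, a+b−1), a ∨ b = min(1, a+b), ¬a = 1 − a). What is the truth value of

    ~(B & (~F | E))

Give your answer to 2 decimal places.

~F = 1 − 0.35 = 0.65
~F | E = min(1, a+b) on (0.65, 0.91) = 1.00
B & (~F | E) = max(0, a+b−1) on (0.40, 1.00) = 0.40
~(B & (~F | E)) = 1 − 0.40 = 0.60

0.60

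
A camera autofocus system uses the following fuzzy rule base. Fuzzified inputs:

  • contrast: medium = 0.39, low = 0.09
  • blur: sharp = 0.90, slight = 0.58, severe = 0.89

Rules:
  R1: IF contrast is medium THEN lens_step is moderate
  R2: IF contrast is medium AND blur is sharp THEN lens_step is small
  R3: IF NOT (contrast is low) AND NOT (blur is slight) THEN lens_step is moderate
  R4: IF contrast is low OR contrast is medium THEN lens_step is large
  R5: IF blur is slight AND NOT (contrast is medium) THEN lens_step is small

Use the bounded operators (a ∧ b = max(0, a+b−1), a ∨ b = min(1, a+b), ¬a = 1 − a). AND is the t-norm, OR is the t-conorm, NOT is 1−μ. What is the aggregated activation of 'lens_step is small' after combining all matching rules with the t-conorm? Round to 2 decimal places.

R1: medium=0.39 → w = 0.39
R2: medium=0.39, sharp=0.90; AND[max(0, a+b−1)] → w = 0.29
R3: ¬low=1−0.09=0.91, ¬slight=1−0.58=0.42; AND[max(0, a+b−1)] → w = 0.33
R4: low=0.09, medium=0.39; OR[min(1, a+b)] → w = 0.48
R5: slight=0.58, ¬medium=1−0.39=0.61; AND[max(0, a+b−1)] → w = 0.19
Rules with consequent 'small': {R2, R5} → strengths 0.29, 0.19
Aggregate via t-conorm [min(1, a+b)]: 0.48

0.48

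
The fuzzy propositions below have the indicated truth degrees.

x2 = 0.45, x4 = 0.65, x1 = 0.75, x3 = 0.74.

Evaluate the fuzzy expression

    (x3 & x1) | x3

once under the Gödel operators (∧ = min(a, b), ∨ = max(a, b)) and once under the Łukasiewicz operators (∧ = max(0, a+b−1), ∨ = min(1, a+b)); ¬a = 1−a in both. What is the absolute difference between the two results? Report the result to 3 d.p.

0.260

Under Gödel:
  x3 & x1 = min(a, b) on (0.74, 0.75) = 0.74
  (x3 & x1) | x3 = max(a, b) on (0.74, 0.74) = 0.74
  → value = 0.7400
Under Łukasiewicz:
  x3 & x1 = max(0, a+b−1) on (0.74, 0.75) = 0.49
  (x3 & x1) | x3 = min(1, a+b) on (0.49, 0.74) = 1.00
  → value = 1.0000
|0.7400 − 1.0000| = 0.260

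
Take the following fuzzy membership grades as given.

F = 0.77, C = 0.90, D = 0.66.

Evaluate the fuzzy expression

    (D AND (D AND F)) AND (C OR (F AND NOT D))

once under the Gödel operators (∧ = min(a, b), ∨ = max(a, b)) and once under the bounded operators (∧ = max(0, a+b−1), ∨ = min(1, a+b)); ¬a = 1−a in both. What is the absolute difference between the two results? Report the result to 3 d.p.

Under Gödel:
  D AND F = min(a, b) on (0.66, 0.77) = 0.66
  D AND (D AND F) = min(a, b) on (0.66, 0.66) = 0.66
  NOT D = 1 − 0.66 = 0.34
  F AND NOT D = min(a, b) on (0.77, 0.34) = 0.34
  C OR (F AND NOT D) = max(a, b) on (0.90, 0.34) = 0.90
  (D AND (D AND F)) AND (C OR (F AND NOT D)) = min(a, b) on (0.66, 0.90) = 0.66
  → value = 0.6600
Under bounded:
  D AND F = max(0, a+b−1) on (0.66, 0.77) = 0.43
  D AND (D AND F) = max(0, a+b−1) on (0.66, 0.43) = 0.09
  NOT D = 1 − 0.66 = 0.34
  F AND NOT D = max(0, a+b−1) on (0.77, 0.34) = 0.11
  C OR (F AND NOT D) = min(1, a+b) on (0.90, 0.11) = 1.00
  (D AND (D AND F)) AND (C OR (F AND NOT D)) = max(0, a+b−1) on (0.09, 1.00) = 0.09
  → value = 0.0900
|0.6600 − 0.0900| = 0.570

0.570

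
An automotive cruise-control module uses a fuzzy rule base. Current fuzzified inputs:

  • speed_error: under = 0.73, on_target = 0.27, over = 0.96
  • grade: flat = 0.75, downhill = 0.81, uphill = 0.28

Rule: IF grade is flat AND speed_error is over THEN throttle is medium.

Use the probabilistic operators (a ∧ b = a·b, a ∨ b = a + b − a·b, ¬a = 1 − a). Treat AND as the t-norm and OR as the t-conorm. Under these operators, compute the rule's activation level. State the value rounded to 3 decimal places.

firing strength: flat=0.75, over=0.96; AND[a·b] → w = 0.7200

0.720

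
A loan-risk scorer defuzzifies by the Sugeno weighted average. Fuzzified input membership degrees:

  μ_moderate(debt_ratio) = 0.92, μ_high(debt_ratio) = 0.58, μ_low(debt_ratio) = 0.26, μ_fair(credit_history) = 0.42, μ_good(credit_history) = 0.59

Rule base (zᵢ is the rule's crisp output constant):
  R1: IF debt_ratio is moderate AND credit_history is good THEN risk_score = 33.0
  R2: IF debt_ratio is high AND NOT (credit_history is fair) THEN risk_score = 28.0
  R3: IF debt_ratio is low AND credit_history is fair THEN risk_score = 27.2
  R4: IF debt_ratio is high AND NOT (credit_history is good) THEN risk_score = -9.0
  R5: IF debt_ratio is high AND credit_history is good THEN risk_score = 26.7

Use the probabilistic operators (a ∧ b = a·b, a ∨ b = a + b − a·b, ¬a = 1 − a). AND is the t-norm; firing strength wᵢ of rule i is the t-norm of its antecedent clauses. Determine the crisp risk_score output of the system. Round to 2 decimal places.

23.78

R1 (z=33.0): moderate=0.92, good=0.59; AND[a·b] → w = 0.5428
R2 (z=28.0): high=0.58, ¬fair=1−0.42=0.58; AND[a·b] → w = 0.3364
R3 (z=27.2): low=0.26, fair=0.42; AND[a·b] → w = 0.1092
R4 (z=-9.0): high=0.58, ¬good=1−0.59=0.41; AND[a·b] → w = 0.2378
R5 (z=26.7): high=0.58, good=0.59; AND[a·b] → w = 0.3422
Weighted average = (0.5428·33.0 + 0.3364·28.0 + 0.1092·27.2 + 0.2378·-9.0 + 0.3422·26.7) / (0.5428 + 0.3364 + 0.1092 + 0.2378 + 0.3422)
  = 37.2984 / 1.5684 = 23.78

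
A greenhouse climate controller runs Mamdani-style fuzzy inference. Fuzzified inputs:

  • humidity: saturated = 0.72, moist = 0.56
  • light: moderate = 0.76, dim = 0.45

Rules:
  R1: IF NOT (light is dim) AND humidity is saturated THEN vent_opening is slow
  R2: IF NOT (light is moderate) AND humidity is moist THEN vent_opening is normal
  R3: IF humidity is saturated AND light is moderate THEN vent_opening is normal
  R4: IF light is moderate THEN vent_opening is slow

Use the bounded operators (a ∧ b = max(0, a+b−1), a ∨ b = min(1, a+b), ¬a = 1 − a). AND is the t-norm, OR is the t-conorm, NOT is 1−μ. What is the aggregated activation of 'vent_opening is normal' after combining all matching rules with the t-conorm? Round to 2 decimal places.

R1: ¬dim=1−0.45=0.55, saturated=0.72; AND[max(0, a+b−1)] → w = 0.27
R2: ¬moderate=1−0.76=0.24, moist=0.56; AND[max(0, a+b−1)] → w = 0.00
R3: saturated=0.72, moderate=0.76; AND[max(0, a+b−1)] → w = 0.48
R4: moderate=0.76 → w = 0.76
Rules with consequent 'normal': {R2, R3} → strengths 0.00, 0.48
Aggregate via t-conorm [min(1, a+b)]: 0.48

0.48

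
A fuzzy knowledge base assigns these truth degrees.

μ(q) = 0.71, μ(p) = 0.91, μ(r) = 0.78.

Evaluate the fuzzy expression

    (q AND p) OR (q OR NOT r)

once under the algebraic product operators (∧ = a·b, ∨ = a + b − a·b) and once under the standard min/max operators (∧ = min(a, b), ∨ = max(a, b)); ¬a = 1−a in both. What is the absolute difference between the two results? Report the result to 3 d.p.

0.210

Under algebraic product:
  q AND p = a·b on (0.7100, 0.9100) = 0.6461
  NOT r = 1 − 0.7800 = 0.2200
  q OR NOT r = a + b − a·b on (0.7100, 0.2200) = 0.7738
  (q AND p) OR (q OR NOT r) = a + b − a·b on (0.6461, 0.7738) = 0.9199
  → value = 0.9199
Under standard min/max:
  q AND p = min(a, b) on (0.71, 0.91) = 0.71
  NOT r = 1 − 0.78 = 0.22
  q OR NOT r = max(a, b) on (0.71, 0.22) = 0.71
  (q AND p) OR (q OR NOT r) = max(a, b) on (0.71, 0.71) = 0.71
  → value = 0.7100
|0.9199 − 0.7100| = 0.210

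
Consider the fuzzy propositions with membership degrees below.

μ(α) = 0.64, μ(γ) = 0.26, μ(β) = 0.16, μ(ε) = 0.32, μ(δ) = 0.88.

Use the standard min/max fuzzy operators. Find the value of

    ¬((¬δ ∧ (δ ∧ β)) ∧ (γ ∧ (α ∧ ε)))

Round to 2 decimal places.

0.88

¬δ = 1 − 0.88 = 0.12
δ ∧ β = min(a, b) on (0.88, 0.16) = 0.16
¬δ ∧ (δ ∧ β) = min(a, b) on (0.12, 0.16) = 0.12
α ∧ ε = min(a, b) on (0.64, 0.32) = 0.32
γ ∧ (α ∧ ε) = min(a, b) on (0.26, 0.32) = 0.26
(¬δ ∧ (δ ∧ β)) ∧ (γ ∧ (α ∧ ε)) = min(a, b) on (0.12, 0.26) = 0.12
¬((¬δ ∧ (δ ∧ β)) ∧ (γ ∧ (α ∧ ε))) = 1 − 0.12 = 0.88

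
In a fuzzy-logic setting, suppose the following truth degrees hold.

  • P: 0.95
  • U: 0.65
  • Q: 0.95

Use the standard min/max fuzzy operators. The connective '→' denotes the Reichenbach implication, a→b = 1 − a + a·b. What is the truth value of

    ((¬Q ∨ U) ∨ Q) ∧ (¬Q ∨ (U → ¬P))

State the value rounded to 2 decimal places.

¬Q = 1 − 0.95 = 0.05
¬Q ∨ U = max(a, b) on (0.05, 0.65) = 0.65
(¬Q ∨ U) ∨ Q = max(a, b) on (0.65, 0.95) = 0.95
¬Q = 1 − 0.95 = 0.05
¬P = 1 − 0.95 = 0.05
U → ¬P  [Reichenbach: 1 − a + a·b] with a=0.65, b=0.05 → 0.38
¬Q ∨ (U → ¬P) = max(a, b) on (0.05, 0.38) = 0.38
((¬Q ∨ U) ∨ Q) ∧ (¬Q ∨ (U → ¬P)) = min(a, b) on (0.95, 0.38) = 0.38

0.38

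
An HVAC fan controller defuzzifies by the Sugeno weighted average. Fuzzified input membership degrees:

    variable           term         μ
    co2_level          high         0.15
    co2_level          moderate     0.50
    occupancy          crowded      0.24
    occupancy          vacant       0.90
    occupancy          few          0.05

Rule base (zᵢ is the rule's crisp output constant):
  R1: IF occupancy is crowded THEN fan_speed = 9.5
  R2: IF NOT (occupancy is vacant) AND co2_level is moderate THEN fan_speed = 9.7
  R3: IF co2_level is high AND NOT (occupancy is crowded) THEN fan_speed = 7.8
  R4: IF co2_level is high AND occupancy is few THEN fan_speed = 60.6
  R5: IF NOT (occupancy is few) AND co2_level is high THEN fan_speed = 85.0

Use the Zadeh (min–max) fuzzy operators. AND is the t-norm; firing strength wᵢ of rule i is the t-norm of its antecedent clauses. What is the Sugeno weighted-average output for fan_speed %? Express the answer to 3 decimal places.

29.275

R1 (z=9.5): crowded=0.24 → w = 0.24
R2 (z=9.7): ¬vacant=1−0.90=0.10, moderate=0.50; AND[min(a, b)] → w = 0.10
R3 (z=7.8): high=0.15, ¬crowded=1−0.24=0.76; AND[min(a, b)] → w = 0.15
R4 (z=60.6): high=0.15, few=0.05; AND[min(a, b)] → w = 0.05
R5 (z=85.0): ¬few=1−0.05=0.95, high=0.15; AND[min(a, b)] → w = 0.15
Weighted average = (0.24·9.5 + 0.10·9.7 + 0.15·7.8 + 0.05·60.6 + 0.15·85.0) / (0.24 + 0.10 + 0.15 + 0.05 + 0.15)
  = 20.2000 / 0.6900 = 29.275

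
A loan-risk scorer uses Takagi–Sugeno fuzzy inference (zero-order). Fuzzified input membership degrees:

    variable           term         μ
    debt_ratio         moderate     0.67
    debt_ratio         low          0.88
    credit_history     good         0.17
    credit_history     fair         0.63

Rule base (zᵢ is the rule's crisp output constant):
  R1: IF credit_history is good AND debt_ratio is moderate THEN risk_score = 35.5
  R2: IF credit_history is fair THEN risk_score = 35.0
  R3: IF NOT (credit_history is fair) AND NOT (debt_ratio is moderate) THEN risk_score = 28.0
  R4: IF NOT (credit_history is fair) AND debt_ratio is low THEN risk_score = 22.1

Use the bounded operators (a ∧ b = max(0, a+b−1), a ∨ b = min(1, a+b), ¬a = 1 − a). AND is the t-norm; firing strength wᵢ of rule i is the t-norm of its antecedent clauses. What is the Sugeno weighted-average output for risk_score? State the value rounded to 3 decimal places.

31.335

R1 (z=35.5): good=0.17, moderate=0.67; AND[max(0, a+b−1)] → w = 0.00
R2 (z=35.0): fair=0.63 → w = 0.63
R3 (z=28.0): ¬fair=1−0.63=0.37, ¬moderate=1−0.67=0.33; AND[max(0, a+b−1)] → w = 0.00
R4 (z=22.1): ¬fair=1−0.63=0.37, low=0.88; AND[max(0, a+b−1)] → w = 0.25
Weighted average = (0.00·35.5 + 0.63·35.0 + 0.00·28.0 + 0.25·22.1) / (0.00 + 0.63 + 0.00 + 0.25)
  = 27.5750 / 0.8800 = 31.335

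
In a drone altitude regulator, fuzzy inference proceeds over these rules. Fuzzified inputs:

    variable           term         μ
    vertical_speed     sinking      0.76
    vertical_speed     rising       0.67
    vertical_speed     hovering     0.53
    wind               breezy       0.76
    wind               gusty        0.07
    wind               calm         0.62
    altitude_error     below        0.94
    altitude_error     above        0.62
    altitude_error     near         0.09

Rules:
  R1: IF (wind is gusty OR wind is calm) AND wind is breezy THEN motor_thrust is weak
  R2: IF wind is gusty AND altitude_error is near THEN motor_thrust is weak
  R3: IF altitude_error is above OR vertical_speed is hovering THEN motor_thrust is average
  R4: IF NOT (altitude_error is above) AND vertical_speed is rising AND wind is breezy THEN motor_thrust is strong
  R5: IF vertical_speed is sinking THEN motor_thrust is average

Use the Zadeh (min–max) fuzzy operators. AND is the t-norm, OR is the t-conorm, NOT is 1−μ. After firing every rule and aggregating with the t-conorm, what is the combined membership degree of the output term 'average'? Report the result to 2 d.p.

R1: (gusty=0.07 OR calm=0.62) = 0.62; AND[min(a, b)] with breezy=0.76 → w = 0.62
R2: gusty=0.07, near=0.09; AND[min(a, b)] → w = 0.07
R3: above=0.62, hovering=0.53; OR[max(a, b)] → w = 0.62
R4: ¬above=1−0.62=0.38, rising=0.67, breezy=0.76; AND[min(a, b)] → w = 0.38
R5: sinking=0.76 → w = 0.76
Rules with consequent 'average': {R3, R5} → strengths 0.62, 0.76
Aggregate via t-conorm [max(a, b)]: 0.76

0.76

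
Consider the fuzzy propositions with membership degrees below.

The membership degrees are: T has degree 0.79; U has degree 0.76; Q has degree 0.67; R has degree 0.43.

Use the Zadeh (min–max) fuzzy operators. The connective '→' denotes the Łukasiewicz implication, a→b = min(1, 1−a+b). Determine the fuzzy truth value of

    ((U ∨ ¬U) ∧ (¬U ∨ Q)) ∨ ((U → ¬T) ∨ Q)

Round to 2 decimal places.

0.67

¬U = 1 − 0.76 = 0.24
U ∨ ¬U = max(a, b) on (0.76, 0.24) = 0.76
¬U = 1 − 0.76 = 0.24
¬U ∨ Q = max(a, b) on (0.24, 0.67) = 0.67
(U ∨ ¬U) ∧ (¬U ∨ Q) = min(a, b) on (0.76, 0.67) = 0.67
¬T = 1 − 0.79 = 0.21
U → ¬T  [Łukasiewicz: min(1, 1−a+b)] with a=0.76, b=0.21 → 0.45
(U → ¬T) ∨ Q = max(a, b) on (0.45, 0.67) = 0.67
((U ∨ ¬U) ∧ (¬U ∨ Q)) ∨ ((U → ¬T) ∨ Q) = max(a, b) on (0.67, 0.67) = 0.67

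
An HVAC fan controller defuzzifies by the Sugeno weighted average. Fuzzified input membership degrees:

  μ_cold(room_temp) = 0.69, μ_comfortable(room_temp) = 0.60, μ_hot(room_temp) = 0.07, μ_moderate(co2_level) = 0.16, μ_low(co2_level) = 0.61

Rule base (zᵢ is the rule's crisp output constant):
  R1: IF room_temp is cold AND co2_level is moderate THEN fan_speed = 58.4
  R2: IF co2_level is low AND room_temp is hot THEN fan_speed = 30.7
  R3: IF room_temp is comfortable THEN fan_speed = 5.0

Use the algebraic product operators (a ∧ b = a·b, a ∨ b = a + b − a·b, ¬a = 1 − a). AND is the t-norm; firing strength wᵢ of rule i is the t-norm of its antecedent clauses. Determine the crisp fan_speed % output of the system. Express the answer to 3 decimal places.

14.285

R1 (z=58.4): cold=0.69, moderate=0.16; AND[a·b] → w = 0.1104
R2 (z=30.7): low=0.61, hot=0.07; AND[a·b] → w = 0.0427
R3 (z=5.0): comfortable=0.60 → w = 0.6000
Weighted average = (0.1104·58.4 + 0.0427·30.7 + 0.6000·5.0) / (0.1104 + 0.0427 + 0.6000)
  = 10.7583 / 0.7531 = 14.285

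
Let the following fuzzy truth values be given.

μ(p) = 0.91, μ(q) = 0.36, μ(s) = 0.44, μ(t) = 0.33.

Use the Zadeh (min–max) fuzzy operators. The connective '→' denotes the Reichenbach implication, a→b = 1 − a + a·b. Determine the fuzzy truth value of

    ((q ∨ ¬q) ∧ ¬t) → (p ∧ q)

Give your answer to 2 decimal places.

¬q = 1 − 0.36 = 0.64
q ∨ ¬q = max(a, b) on (0.36, 0.64) = 0.64
¬t = 1 − 0.33 = 0.67
(q ∨ ¬q) ∧ ¬t = min(a, b) on (0.64, 0.67) = 0.64
p ∧ q = min(a, b) on (0.91, 0.36) = 0.36
((q ∨ ¬q) ∧ ¬t) → (p ∧ q)  [Reichenbach: 1 − a + a·b] with a=0.64, b=0.36 → 0.59

0.59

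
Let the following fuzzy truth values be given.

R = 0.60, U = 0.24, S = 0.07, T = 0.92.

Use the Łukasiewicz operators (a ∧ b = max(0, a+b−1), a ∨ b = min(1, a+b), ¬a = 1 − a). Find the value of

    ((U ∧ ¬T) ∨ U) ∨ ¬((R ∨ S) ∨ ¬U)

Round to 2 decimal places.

¬T = 1 − 0.92 = 0.08
U ∧ ¬T = max(0, a+b−1) on (0.24, 0.08) = 0.00
(U ∧ ¬T) ∨ U = min(1, a+b) on (0.00, 0.24) = 0.24
R ∨ S = min(1, a+b) on (0.60, 0.07) = 0.67
¬U = 1 − 0.24 = 0.76
(R ∨ S) ∨ ¬U = min(1, a+b) on (0.67, 0.76) = 1.00
¬((R ∨ S) ∨ ¬U) = 1 − 1.00 = 0.00
((U ∧ ¬T) ∨ U) ∨ ¬((R ∨ S) ∨ ¬U) = min(1, a+b) on (0.24, 0.00) = 0.24

0.24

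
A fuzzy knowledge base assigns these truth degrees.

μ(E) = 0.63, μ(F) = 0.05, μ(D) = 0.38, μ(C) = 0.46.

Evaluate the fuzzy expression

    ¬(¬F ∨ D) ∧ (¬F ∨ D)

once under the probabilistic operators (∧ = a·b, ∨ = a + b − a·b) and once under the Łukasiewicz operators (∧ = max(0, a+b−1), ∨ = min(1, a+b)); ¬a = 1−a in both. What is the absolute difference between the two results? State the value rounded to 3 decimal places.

0.030

Under probabilistic:
  ¬F = 1 − 0.0500 = 0.9500
  ¬F ∨ D = a + b − a·b on (0.9500, 0.3800) = 0.9690
  ¬(¬F ∨ D) = 1 − 0.9690 = 0.0310
  ¬F = 1 − 0.0500 = 0.9500
  ¬F ∨ D = a + b − a·b on (0.9500, 0.3800) = 0.9690
  ¬(¬F ∨ D) ∧ (¬F ∨ D) = a·b on (0.0310, 0.9690) = 0.0300
  → value = 0.0300
Under Łukasiewicz:
  ¬F = 1 − 0.05 = 0.95
  ¬F ∨ D = min(1, a+b) on (0.95, 0.38) = 1.00
  ¬(¬F ∨ D) = 1 − 1.00 = 0.00
  ¬F = 1 − 0.05 = 0.95
  ¬F ∨ D = min(1, a+b) on (0.95, 0.38) = 1.00
  ¬(¬F ∨ D) ∧ (¬F ∨ D) = max(0, a+b−1) on (0.00, 1.00) = 0.00
  → value = 0.0000
|0.0300 − 0.0000| = 0.030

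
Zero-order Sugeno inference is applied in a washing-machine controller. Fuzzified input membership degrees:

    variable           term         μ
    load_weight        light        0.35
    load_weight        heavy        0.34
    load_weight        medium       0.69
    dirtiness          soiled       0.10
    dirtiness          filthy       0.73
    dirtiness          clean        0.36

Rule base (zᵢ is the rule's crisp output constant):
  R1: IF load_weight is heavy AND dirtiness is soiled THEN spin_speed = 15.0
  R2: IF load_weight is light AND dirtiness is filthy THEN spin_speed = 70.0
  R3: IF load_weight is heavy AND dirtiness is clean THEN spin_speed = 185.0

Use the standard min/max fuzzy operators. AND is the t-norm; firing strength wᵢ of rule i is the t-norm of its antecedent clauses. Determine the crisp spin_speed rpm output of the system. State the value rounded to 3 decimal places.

R1 (z=15.0): heavy=0.34, soiled=0.10; AND[min(a, b)] → w = 0.10
R2 (z=70.0): light=0.35, filthy=0.73; AND[min(a, b)] → w = 0.35
R3 (z=185.0): heavy=0.34, clean=0.36; AND[min(a, b)] → w = 0.34
Weighted average = (0.10·15.0 + 0.35·70.0 + 0.34·185.0) / (0.10 + 0.35 + 0.34)
  = 88.9000 / 0.7900 = 112.532

112.532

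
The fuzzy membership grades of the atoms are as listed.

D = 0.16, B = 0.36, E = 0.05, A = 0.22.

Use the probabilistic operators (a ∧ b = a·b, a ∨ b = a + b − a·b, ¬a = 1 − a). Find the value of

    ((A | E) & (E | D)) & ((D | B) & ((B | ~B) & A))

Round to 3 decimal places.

0.004

A | E = a + b − a·b on (0.2200, 0.0500) = 0.2590
E | D = a + b − a·b on (0.0500, 0.1600) = 0.2020
(A | E) & (E | D) = a·b on (0.2590, 0.2020) = 0.0523
D | B = a + b − a·b on (0.1600, 0.3600) = 0.4624
~B = 1 − 0.3600 = 0.6400
B | ~B = a + b − a·b on (0.3600, 0.6400) = 0.7696
(B | ~B) & A = a·b on (0.7696, 0.2200) = 0.1693
(D | B) & ((B | ~B) & A) = a·b on (0.4624, 0.1693) = 0.0783
((A | E) & (E | D)) & ((D | B) & ((B | ~B) & A)) = a·b on (0.0523, 0.0783) = 0.0041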